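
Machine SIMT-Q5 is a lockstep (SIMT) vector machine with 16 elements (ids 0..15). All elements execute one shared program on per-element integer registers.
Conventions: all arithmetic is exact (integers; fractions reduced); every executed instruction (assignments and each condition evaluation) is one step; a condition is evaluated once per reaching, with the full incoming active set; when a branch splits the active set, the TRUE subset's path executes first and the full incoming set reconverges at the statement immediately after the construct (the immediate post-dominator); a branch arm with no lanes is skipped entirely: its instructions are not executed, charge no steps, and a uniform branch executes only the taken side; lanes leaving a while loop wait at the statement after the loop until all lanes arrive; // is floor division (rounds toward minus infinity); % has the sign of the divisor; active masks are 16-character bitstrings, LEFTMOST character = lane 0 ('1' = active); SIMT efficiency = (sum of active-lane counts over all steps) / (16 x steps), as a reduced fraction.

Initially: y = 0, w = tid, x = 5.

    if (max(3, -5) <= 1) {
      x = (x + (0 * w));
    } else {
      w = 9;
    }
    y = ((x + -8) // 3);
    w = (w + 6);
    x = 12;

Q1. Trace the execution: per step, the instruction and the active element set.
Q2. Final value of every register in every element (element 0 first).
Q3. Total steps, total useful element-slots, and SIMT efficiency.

step 0: eval (max(3, -5) <= 1)       1111111111111111
step 1: w <- 9                       1111111111111111
step 2: y <- ((x + -8) // 3)         1111111111111111
step 3: w <- (w + 6)                 1111111111111111
step 4: x <- 12                      1111111111111111

Answer: 5 steps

y: -1,-1,-1,-1,-1,-1,-1,-1,-1,-1,-1,-1,-1,-1,-1,-1
w: 15,15,15,15,15,15,15,15,15,15,15,15,15,15,15,15
x: 12,12,12,12,12,12,12,12,12,12,12,12,12,12,12,12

steps = 5; useful = 80; efficiency = 80/80 = 1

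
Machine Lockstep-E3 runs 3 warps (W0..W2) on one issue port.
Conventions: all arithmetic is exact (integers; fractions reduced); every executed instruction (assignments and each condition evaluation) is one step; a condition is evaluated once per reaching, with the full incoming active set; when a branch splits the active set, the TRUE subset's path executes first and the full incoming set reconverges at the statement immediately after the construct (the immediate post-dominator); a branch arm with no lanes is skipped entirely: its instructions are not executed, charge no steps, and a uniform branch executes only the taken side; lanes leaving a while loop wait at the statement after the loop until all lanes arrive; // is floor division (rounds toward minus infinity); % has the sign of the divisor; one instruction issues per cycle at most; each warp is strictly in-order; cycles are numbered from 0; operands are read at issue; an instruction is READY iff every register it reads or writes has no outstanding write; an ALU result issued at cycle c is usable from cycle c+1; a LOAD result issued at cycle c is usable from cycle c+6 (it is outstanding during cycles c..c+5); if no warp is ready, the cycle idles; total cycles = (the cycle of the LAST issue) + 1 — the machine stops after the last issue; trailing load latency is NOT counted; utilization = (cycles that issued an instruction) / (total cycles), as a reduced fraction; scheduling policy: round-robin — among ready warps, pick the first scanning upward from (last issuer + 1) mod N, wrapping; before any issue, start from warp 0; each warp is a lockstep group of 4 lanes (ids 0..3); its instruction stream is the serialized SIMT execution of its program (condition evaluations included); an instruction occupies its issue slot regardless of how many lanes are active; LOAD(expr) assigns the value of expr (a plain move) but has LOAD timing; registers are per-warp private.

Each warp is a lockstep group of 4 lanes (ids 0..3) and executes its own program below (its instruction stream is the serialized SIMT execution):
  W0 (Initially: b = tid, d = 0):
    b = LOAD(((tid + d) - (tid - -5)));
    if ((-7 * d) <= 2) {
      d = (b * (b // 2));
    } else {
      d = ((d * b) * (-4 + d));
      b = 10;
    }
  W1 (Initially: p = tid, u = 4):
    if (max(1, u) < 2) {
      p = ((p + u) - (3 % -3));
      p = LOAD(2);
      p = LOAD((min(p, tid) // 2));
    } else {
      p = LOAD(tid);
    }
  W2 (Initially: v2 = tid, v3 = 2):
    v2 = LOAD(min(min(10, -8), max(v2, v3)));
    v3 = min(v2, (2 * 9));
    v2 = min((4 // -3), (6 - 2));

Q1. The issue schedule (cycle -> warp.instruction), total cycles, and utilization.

cycle 0: W0.I0
cycle 1: W1.I0
cycle 2: W2.I0
cycle 3: W0.I1
cycle 4: W1.I1
cycle 5: idle
cycle 6: W0.I2
cycle 7: idle
cycle 8: W2.I1
cycle 9: W2.I2

Answer: 10 cycles, utilization 4/5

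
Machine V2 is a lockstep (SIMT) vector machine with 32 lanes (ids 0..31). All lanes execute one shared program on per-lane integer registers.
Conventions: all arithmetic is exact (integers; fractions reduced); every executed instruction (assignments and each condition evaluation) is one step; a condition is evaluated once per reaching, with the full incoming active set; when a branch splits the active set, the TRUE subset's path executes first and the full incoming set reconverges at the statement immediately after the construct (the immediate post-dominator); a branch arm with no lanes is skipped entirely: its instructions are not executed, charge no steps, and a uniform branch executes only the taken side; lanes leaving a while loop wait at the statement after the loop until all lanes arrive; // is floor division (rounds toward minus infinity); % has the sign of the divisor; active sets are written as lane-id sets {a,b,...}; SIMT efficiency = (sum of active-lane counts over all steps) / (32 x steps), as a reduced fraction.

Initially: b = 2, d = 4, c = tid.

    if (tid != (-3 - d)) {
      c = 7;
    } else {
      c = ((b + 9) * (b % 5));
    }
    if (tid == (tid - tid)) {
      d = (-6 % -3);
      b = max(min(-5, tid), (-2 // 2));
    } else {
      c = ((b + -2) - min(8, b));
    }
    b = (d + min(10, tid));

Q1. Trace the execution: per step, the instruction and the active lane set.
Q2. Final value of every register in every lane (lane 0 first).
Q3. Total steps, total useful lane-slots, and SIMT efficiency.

step 0: eval (tid != (-3 - d))       {0,1,2,3,4,5,6,7,8,9,10,11,12,13,14,15,16,17,18,19,20,21,22,23,24,25,26,27,28,29,30,31}
step 1: c <- 7                       {0,1,2,3,4,5,6,7,8,9,10,11,12,13,14,15,16,17,18,19,20,21,22,23,24,25,26,27,28,29,30,31}
step 2: eval (tid == (tid - tid))    {0,1,2,3,4,5,6,7,8,9,10,11,12,13,14,15,16,17,18,19,20,21,22,23,24,25,26,27,28,29,30,31}
step 3: d <- (-6 % -3)               {0}
step 4: b <- max(min(-5, tid), (-2 // 2)) {0}
step 5: c <- ((b + -2) - min(8, b))  {1,2,3,4,5,6,7,8,9,10,11,12,13,14,15,16,17,18,19,20,21,22,23,24,25,26,27,28,29,30,31}
step 6: b <- (d + min(10, tid))      {0,1,2,3,4,5,6,7,8,9,10,11,12,13,14,15,16,17,18,19,20,21,22,23,24,25,26,27,28,29,30,31}

Answer: 7 steps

b: 0,5,6,7,8,9,10,11,12,13,14,14,14,14,14,14,14,14,14,14,14,14,14,14,14,14,14,14,14,14,14,14
d: 0,4,4,4,4,4,4,4,4,4,4,4,4,4,4,4,4,4,4,4,4,4,4,4,4,4,4,4,4,4,4,4
c: 7,-2,-2,-2,-2,-2,-2,-2,-2,-2,-2,-2,-2,-2,-2,-2,-2,-2,-2,-2,-2,-2,-2,-2,-2,-2,-2,-2,-2,-2,-2,-2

steps = 7; useful = 161; efficiency = 161/224 = 23/32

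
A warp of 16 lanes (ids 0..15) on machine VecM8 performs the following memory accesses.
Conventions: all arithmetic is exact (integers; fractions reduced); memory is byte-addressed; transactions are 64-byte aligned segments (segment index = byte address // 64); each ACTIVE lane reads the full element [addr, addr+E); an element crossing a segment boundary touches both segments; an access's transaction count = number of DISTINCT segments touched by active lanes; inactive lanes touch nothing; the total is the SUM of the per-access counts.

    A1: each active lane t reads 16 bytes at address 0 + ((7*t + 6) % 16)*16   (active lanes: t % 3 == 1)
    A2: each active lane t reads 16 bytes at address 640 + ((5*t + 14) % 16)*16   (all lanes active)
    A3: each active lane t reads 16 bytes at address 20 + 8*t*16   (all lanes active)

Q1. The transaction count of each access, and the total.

A1: 3 transactions
A2: 4 transactions
A3: 16 transactions

Answer: 3,4,16; total 23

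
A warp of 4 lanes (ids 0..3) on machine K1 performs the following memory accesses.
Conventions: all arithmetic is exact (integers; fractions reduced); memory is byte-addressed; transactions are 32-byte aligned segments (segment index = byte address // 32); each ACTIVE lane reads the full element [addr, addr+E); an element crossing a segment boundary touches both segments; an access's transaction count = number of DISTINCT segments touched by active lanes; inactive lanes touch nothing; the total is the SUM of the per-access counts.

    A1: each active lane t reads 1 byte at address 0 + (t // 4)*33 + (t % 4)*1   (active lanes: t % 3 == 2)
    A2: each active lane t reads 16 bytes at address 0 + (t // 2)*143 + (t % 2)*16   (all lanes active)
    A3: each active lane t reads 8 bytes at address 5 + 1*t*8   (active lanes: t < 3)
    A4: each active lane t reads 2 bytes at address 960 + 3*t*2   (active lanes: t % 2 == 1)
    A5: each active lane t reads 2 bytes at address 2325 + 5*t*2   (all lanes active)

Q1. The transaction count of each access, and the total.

A1: 1 transaction
A2: 3 transactions
A3: 1 transaction
A4: 1 transaction
A5: 2 transactions

Answer: 1,3,1,1,2; total 8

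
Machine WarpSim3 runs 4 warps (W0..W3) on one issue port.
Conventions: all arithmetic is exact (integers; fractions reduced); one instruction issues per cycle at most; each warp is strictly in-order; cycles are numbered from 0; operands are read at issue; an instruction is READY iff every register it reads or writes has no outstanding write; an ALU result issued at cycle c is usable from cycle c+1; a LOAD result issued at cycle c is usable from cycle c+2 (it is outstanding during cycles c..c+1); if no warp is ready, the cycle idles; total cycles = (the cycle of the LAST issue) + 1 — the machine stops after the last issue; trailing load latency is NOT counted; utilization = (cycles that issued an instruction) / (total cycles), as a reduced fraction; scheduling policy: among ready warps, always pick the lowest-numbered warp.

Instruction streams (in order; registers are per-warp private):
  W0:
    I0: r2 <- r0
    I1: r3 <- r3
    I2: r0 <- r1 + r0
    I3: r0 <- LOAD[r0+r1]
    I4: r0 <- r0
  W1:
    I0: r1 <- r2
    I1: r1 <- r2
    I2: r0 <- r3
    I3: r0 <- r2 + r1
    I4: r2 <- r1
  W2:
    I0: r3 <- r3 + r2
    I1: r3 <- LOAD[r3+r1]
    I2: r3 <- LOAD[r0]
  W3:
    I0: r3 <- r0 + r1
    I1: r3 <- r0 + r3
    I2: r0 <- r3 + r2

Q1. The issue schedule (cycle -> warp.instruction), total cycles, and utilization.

cycle 0: W0.I0
cycle 1: W0.I1
cycle 2: W0.I2
cycle 3: W0.I3
cycle 4: W1.I0
cycle 5: W0.I4
cycle 6: W1.I1
cycle 7: W1.I2
cycle 8: W1.I3
cycle 9: W1.I4
cycle 10: W2.I0
cycle 11: W2.I1
cycle 12: W3.I0
cycle 13: W2.I2
cycle 14: W3.I1
cycle 15: W3.I2

Answer: 16 cycles, utilization 1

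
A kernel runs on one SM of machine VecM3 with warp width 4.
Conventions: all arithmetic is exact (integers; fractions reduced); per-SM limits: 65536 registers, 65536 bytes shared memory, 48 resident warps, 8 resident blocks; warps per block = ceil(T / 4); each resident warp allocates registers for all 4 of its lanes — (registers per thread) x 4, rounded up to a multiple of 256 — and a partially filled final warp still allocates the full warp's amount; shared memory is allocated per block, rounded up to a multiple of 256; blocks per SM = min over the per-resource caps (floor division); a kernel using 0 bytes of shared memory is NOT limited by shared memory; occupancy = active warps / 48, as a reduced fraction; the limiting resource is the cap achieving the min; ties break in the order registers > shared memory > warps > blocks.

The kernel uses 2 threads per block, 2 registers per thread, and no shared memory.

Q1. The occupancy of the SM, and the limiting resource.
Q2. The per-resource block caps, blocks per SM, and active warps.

Answer: occupancy 1/6, limited by blocks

registers: 256 blocks
shared memory: no limit (kernel uses none)
warps: 48 blocks
blocks: 8 blocks

Answer: 8 blocks, 8 active warps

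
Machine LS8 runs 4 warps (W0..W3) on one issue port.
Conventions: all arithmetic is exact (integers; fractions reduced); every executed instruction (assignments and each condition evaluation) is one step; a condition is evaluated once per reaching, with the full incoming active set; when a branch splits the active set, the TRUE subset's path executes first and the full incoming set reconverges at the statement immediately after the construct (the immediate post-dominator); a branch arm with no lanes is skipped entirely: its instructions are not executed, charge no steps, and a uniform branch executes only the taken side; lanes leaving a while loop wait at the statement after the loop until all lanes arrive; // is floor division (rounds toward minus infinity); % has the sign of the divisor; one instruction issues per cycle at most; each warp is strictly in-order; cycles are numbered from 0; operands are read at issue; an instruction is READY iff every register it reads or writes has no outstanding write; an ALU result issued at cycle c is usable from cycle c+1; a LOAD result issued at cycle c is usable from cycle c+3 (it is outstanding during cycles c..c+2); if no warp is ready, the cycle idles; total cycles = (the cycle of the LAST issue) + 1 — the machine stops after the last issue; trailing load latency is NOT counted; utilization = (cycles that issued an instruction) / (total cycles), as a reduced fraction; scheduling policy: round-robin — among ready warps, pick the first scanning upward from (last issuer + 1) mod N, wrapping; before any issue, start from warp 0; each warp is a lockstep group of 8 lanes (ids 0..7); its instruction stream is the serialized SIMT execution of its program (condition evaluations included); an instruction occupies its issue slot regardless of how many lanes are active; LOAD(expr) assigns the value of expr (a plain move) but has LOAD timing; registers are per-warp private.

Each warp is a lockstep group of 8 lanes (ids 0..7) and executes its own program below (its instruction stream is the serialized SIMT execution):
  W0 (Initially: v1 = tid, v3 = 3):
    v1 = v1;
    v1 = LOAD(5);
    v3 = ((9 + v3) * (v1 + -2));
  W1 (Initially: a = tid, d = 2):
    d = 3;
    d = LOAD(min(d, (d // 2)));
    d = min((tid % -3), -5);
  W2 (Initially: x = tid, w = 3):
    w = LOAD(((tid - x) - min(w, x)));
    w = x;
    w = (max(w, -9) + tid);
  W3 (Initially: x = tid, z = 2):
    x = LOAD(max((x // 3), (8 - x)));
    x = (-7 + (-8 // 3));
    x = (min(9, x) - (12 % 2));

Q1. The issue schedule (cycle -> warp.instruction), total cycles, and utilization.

cycle 0: W0.I0
cycle 1: W1.I0
cycle 2: W2.I0
cycle 3: W3.I0
cycle 4: W0.I1
cycle 5: W1.I1
cycle 6: W2.I1
cycle 7: W3.I1
cycle 8: W0.I2
cycle 9: W1.I2
cycle 10: W2.I2
cycle 11: W3.I2

Answer: 12 cycles, utilization 1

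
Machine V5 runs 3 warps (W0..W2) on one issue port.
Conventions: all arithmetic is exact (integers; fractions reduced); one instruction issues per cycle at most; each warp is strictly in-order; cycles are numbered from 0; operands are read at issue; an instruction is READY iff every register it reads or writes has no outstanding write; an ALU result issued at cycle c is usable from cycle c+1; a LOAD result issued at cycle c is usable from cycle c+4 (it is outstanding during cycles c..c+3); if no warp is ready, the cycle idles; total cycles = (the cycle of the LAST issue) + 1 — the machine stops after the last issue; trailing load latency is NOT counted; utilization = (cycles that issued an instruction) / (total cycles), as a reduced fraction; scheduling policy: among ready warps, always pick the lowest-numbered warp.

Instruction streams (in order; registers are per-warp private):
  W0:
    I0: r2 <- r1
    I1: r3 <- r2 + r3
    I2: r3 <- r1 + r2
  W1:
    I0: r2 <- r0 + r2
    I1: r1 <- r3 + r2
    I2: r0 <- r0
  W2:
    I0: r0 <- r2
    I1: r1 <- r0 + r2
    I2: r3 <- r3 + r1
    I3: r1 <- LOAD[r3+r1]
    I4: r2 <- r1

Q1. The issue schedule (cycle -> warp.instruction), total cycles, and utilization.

cycle 0: W0.I0
cycle 1: W0.I1
cycle 2: W0.I2
cycle 3: W1.I0
cycle 4: W1.I1
cycle 5: W1.I2
cycle 6: W2.I0
cycle 7: W2.I1
cycle 8: W2.I2
cycle 9: W2.I3
cycle 10: idle
cycle 11: idle
cycle 12: idle
cycle 13: W2.I4

Answer: 14 cycles, utilization 11/14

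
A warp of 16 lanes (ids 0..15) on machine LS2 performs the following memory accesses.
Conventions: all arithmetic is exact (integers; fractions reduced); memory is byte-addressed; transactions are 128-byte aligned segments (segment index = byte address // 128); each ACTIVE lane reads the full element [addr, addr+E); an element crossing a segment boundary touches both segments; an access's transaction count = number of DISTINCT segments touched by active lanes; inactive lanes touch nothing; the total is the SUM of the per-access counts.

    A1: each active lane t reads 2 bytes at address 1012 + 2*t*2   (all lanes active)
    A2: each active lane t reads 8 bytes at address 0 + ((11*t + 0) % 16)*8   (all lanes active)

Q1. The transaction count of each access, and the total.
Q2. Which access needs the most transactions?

A1: 2 transactions
A2: 1 transaction

Answer: 2,1; total 3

Answer: A1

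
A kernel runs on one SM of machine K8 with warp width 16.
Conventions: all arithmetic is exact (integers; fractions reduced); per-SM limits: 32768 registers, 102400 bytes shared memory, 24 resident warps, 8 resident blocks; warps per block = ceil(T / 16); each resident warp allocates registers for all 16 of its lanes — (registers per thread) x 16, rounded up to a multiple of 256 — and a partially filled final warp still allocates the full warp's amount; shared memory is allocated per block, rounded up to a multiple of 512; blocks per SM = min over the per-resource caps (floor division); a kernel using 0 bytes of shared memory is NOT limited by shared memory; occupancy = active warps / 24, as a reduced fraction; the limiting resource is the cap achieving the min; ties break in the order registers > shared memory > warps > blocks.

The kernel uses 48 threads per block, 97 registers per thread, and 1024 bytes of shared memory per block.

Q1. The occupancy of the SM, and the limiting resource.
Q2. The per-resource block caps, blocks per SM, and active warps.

Answer: occupancy 3/4, limited by registers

registers: 6 blocks
shared memory: 100 blocks
warps: 8 blocks
blocks: 8 blocks

Answer: 6 blocks, 18 active warps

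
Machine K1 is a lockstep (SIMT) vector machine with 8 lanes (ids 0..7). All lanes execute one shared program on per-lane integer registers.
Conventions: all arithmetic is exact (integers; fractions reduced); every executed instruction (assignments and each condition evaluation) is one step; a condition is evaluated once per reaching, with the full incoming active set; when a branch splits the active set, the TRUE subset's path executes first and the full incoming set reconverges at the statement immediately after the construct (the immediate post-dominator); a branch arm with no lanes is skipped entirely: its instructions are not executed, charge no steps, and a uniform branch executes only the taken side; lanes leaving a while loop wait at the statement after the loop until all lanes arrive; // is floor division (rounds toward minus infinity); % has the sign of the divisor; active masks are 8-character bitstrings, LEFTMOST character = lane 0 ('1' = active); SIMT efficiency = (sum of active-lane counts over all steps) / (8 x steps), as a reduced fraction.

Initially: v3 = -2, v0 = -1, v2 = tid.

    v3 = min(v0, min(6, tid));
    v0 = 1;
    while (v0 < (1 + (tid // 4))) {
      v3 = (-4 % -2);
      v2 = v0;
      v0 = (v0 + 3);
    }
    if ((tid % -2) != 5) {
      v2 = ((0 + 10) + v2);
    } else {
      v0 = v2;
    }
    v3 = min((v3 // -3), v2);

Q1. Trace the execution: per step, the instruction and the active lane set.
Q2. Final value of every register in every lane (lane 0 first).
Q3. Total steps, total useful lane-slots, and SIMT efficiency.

step 0: v3 <- min(v0, min(6, tid))   11111111
step 1: v0 <- 1                      11111111
step 2: eval (v0 < (1 + (tid // 4))) 11111111
step 3: v3 <- (-4 % -2)              00001111
step 4: v2 <- v0                     00001111
step 5: v0 <- (v0 + 3)               00001111
step 6: eval (v0 < (1 + (tid // 4))) 00001111
step 7: eval ((tid % -2) != 5)       11111111
step 8: v2 <- ((0 + 10) + v2)        11111111
step 9: v3 <- min((v3 // -3), v2)    11111111

Answer: 10 steps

v3: 0,0,0,0,0,0,0,0
v0: 1,1,1,1,4,4,4,4
v2: 10,11,12,13,11,11,11,11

steps = 10; useful = 64; efficiency = 64/80 = 4/5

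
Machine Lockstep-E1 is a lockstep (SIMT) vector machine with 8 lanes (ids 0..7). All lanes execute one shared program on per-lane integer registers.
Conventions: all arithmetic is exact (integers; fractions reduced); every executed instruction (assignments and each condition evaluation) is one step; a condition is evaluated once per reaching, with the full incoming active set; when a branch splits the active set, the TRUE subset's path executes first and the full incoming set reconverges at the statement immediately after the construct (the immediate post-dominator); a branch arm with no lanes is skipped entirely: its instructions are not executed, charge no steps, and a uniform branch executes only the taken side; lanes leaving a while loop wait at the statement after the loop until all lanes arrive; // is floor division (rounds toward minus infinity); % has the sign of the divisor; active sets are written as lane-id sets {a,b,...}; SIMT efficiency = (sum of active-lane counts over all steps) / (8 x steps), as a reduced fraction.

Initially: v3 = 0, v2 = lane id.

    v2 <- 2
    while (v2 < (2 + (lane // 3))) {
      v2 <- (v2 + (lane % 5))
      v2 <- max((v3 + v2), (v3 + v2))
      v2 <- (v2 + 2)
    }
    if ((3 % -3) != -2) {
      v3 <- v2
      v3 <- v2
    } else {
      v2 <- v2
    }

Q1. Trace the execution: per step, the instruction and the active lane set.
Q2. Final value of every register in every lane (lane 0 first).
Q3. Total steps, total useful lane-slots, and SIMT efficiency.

step 0: v2 <- 2                      {0,1,2,3,4,5,6,7}
step 1: eval (v2 < (2 + (lane // 3))) {0,1,2,3,4,5,6,7}
step 2: v2 <- (v2 + (lane % 5))      {3,4,5,6,7}
step 3: v2 <- max((v3 + v2), (v3 + v2)) {3,4,5,6,7}
step 4: v2 <- (v2 + 2)               {3,4,5,6,7}
step 5: eval (v2 < (2 + (lane // 3))) {3,4,5,6,7}
step 6: eval ((3 % -3) != -2)        {0,1,2,3,4,5,6,7}
step 7: v3 <- v2                     {0,1,2,3,4,5,6,7}
step 8: v3 <- v2                     {0,1,2,3,4,5,6,7}

Answer: 9 steps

v3: 2,2,2,7,8,4,5,6
v2: 2,2,2,7,8,4,5,6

steps = 9; useful = 60; efficiency = 60/72 = 5/6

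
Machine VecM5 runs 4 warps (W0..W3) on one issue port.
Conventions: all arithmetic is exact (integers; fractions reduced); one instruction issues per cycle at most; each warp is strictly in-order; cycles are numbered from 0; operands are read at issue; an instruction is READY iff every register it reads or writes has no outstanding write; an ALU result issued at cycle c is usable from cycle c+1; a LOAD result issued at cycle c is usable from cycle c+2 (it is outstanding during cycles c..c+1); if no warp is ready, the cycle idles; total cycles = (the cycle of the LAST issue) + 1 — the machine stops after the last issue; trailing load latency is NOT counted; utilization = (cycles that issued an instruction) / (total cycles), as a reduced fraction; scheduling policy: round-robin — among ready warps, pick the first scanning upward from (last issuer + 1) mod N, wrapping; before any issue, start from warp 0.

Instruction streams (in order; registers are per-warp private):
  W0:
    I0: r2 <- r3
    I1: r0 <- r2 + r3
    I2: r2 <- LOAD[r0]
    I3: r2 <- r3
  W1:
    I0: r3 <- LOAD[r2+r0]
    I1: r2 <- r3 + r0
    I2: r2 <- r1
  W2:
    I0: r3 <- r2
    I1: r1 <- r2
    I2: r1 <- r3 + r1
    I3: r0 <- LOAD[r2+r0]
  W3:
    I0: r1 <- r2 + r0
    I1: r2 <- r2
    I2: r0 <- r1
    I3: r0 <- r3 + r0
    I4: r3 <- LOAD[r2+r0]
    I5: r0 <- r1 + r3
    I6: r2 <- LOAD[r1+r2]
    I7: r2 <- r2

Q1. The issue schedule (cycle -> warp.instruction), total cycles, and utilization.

cycle 0: W0.I0
cycle 1: W1.I0
cycle 2: W2.I0
cycle 3: W3.I0
cycle 4: W0.I1
cycle 5: W1.I1
cycle 6: W2.I1
cycle 7: W3.I1
cycle 8: W0.I2
cycle 9: W1.I2
cycle 10: W2.I2
cycle 11: W3.I2
cycle 12: W0.I3
cycle 13: W2.I3
cycle 14: W3.I3
cycle 15: W3.I4
cycle 16: idle
cycle 17: W3.I5
cycle 18: W3.I6
cycle 19: idle
cycle 20: W3.I7

Answer: 21 cycles, utilization 19/21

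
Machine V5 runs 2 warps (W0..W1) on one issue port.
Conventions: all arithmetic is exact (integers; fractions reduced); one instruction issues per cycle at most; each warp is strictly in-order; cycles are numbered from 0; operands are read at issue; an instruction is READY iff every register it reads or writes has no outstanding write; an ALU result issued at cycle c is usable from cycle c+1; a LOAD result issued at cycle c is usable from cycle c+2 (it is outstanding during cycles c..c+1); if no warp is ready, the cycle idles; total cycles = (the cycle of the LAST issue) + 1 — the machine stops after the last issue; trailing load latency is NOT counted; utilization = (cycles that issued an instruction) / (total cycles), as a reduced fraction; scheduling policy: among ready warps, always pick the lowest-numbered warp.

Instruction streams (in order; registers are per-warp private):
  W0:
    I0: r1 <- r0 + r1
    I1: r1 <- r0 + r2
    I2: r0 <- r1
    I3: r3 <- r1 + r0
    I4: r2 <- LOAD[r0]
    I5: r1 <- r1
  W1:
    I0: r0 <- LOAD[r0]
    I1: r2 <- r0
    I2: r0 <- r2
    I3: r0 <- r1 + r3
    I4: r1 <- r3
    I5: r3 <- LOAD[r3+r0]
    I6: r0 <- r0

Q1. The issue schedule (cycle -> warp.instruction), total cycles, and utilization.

cycle 0: W0.I0
cycle 1: W0.I1
cycle 2: W0.I2
cycle 3: W0.I3
cycle 4: W0.I4
cycle 5: W0.I5
cycle 6: W1.I0
cycle 7: idle
cycle 8: W1.I1
cycle 9: W1.I2
cycle 10: W1.I3
cycle 11: W1.I4
cycle 12: W1.I5
cycle 13: W1.I6

Answer: 14 cycles, utilization 13/14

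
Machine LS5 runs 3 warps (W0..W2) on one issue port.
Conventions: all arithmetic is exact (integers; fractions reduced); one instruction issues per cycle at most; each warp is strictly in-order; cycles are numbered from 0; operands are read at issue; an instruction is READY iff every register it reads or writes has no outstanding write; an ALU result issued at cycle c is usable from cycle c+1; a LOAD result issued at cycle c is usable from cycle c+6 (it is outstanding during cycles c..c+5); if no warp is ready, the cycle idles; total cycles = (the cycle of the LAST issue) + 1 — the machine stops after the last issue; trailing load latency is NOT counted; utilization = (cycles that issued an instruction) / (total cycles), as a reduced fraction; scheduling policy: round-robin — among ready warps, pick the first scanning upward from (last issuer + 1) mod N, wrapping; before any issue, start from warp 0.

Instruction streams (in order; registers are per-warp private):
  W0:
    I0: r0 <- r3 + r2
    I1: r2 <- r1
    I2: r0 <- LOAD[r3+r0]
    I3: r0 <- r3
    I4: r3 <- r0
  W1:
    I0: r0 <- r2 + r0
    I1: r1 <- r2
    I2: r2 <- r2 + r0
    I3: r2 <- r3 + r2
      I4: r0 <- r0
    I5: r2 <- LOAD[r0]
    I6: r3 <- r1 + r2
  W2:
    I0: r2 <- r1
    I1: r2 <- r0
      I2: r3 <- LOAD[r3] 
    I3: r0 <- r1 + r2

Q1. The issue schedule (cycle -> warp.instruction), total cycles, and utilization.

cycle 0: W0.I0
cycle 1: W1.I0
cycle 2: W2.I0
cycle 3: W0.I1
cycle 4: W1.I1
cycle 5: W2.I1
cycle 6: W0.I2
cycle 7: W1.I2
cycle 8: W2.I2
cycle 9: W1.I3
cycle 10: W2.I3
cycle 11: W1.I4
cycle 12: W0.I3
cycle 13: W1.I5
cycle 14: W0.I4
cycle 15: idle
cycle 16: idle
cycle 17: idle
cycle 18: idle
cycle 19: W1.I6

Answer: 20 cycles, utilization 4/5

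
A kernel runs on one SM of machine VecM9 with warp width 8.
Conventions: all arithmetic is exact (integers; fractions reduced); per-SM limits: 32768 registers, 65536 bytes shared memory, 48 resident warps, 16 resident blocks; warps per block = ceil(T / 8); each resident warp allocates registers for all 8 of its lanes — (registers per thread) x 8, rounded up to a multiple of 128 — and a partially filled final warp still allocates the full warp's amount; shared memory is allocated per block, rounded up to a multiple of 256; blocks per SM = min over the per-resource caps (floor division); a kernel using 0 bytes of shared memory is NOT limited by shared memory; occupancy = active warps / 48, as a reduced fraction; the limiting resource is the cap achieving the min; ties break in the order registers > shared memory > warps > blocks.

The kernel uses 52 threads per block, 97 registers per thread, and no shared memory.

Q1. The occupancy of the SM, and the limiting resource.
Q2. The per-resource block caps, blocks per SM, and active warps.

Answer: occupancy 35/48, limited by registers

registers: 5 blocks
shared memory: no limit (kernel uses none)
warps: 6 blocks
blocks: 16 blocks

Answer: 5 blocks, 35 active warps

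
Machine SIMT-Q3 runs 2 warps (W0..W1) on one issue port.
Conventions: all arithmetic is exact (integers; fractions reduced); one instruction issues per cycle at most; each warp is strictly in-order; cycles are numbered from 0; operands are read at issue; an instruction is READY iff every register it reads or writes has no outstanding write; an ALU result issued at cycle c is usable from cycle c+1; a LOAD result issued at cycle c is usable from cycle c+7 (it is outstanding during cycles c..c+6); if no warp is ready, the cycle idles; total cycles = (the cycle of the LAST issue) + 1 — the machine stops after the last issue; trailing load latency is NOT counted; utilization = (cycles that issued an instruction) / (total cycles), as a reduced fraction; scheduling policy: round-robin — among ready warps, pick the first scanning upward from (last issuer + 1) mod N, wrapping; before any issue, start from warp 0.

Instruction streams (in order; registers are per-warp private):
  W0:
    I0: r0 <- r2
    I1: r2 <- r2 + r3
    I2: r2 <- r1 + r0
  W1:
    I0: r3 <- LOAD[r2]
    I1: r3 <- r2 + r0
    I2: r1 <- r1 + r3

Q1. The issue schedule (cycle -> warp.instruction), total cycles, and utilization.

cycle 0: W0.I0
cycle 1: W1.I0
cycle 2: W0.I1
cycle 3: W0.I2
cycle 4: idle
cycle 5: idle
cycle 6: idle
cycle 7: idle
cycle 8: W1.I1
cycle 9: W1.I2

Answer: 10 cycles, utilization 3/5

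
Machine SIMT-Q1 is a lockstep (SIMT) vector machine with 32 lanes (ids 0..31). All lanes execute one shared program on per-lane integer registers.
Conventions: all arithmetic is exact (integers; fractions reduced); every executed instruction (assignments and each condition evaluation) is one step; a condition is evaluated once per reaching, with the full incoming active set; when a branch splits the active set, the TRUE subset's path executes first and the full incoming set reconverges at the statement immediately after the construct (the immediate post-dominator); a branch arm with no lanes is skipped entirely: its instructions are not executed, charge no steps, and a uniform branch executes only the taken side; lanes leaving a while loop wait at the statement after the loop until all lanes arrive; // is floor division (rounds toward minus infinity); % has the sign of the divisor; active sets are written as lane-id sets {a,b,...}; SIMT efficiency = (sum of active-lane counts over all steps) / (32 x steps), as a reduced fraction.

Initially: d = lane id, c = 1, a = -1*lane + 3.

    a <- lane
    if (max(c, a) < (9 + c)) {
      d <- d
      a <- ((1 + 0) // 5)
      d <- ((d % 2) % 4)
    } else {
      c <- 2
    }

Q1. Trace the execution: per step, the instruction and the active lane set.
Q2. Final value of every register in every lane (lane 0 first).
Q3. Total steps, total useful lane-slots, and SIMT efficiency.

step 0: a <- lane                    {0,1,2,3,4,5,6,7,8,9,10,11,12,13,14,15,16,17,18,19,20,21,22,23,24,25,26,27,28,29,30,31}
step 1: eval (max(c, a) < (9 + c))   {0,1,2,3,4,5,6,7,8,9,10,11,12,13,14,15,16,17,18,19,20,21,22,23,24,25,26,27,28,29,30,31}
step 2: d <- d                       {0,1,2,3,4,5,6,7,8,9}
step 3: a <- ((1 + 0) // 5)          {0,1,2,3,4,5,6,7,8,9}
step 4: d <- ((d % 2) % 4)           {0,1,2,3,4,5,6,7,8,9}
step 5: c <- 2                       {10,11,12,13,14,15,16,17,18,19,20,21,22,23,24,25,26,27,28,29,30,31}

Answer: 6 steps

d: 0,1,0,1,0,1,0,1,0,1,10,11,12,13,14,15,16,17,18,19,20,21,22,23,24,25,26,27,28,29,30,31
c: 1,1,1,1,1,1,1,1,1,1,2,2,2,2,2,2,2,2,2,2,2,2,2,2,2,2,2,2,2,2,2,2
a: 0,0,0,0,0,0,0,0,0,0,10,11,12,13,14,15,16,17,18,19,20,21,22,23,24,25,26,27,28,29,30,31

steps = 6; useful = 116; efficiency = 116/192 = 29/48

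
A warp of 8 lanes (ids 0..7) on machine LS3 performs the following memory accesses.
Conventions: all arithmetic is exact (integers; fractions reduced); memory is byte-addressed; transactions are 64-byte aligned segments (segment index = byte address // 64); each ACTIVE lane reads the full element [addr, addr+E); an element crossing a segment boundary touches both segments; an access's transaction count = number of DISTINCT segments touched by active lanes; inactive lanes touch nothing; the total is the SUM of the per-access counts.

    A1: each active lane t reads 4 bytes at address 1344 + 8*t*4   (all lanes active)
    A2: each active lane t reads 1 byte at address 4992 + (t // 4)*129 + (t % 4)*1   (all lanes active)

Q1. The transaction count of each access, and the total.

A1: 4 transactions
A2: 2 transactions

Answer: 4,2; total 6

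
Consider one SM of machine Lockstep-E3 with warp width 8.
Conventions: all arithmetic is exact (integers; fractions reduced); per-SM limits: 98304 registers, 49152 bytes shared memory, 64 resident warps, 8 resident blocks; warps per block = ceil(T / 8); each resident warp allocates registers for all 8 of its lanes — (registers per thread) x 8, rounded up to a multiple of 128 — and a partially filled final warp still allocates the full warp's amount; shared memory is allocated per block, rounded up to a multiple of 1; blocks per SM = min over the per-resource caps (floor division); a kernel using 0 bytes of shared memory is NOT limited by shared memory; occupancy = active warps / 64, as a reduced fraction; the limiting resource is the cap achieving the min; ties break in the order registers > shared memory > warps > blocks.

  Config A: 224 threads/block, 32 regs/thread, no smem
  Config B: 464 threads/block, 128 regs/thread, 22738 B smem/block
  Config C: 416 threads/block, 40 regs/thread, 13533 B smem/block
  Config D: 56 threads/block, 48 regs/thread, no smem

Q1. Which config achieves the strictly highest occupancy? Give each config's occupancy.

occupancies: A 7/8, B 29/32, C 13/16, D 7/8

Answer: B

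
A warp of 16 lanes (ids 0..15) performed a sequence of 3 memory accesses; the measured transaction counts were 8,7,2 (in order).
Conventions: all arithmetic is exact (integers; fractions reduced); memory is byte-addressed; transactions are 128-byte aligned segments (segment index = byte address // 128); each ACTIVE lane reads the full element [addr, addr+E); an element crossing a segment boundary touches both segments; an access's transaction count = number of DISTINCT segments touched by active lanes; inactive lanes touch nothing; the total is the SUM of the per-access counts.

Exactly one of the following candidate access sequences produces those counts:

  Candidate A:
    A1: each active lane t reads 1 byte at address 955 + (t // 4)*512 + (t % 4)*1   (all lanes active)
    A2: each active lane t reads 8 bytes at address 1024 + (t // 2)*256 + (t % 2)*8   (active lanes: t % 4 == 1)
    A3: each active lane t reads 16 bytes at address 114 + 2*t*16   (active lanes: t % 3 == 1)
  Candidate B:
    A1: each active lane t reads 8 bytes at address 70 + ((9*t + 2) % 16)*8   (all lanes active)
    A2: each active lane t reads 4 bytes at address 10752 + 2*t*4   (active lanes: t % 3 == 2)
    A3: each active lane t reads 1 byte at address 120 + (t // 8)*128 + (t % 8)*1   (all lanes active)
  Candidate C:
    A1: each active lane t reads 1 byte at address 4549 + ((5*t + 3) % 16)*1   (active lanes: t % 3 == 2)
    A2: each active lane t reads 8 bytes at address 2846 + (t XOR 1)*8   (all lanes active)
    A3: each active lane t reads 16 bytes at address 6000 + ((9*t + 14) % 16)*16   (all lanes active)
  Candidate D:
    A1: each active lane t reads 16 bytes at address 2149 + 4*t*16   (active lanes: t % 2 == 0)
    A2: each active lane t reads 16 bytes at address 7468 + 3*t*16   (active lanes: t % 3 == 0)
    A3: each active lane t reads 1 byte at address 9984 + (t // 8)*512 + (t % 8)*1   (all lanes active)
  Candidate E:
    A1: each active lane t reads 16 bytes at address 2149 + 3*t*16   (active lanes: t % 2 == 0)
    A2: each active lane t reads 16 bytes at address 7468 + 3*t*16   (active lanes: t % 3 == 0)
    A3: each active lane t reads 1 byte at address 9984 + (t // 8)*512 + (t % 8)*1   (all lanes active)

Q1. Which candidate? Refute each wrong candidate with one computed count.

A: A1 gives 4 transactions, not 8
B: A1 gives 2 transactions, not 8
C: A1 gives 1 transaction, not 8
E: A1 gives 7 transactions, not 8
D: all counts match (8,7,2)

Answer: D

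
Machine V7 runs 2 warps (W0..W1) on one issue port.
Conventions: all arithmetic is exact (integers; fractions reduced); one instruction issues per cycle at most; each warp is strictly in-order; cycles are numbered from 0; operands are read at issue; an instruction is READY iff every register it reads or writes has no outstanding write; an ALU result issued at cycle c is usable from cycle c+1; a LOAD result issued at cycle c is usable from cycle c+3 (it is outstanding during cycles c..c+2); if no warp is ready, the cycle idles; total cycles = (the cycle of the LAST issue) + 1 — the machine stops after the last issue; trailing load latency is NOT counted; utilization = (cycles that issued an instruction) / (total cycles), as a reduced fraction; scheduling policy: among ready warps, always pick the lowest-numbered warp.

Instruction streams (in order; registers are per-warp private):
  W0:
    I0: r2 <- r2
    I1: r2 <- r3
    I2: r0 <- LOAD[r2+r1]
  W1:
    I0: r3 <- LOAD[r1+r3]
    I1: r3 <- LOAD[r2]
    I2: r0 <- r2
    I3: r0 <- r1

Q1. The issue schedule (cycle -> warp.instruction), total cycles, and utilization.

cycle 0: W0.I0
cycle 1: W0.I1
cycle 2: W0.I2
cycle 3: W1.I0
cycle 4: idle
cycle 5: idle
cycle 6: W1.I1
cycle 7: W1.I2
cycle 8: W1.I3

Answer: 9 cycles, utilization 7/9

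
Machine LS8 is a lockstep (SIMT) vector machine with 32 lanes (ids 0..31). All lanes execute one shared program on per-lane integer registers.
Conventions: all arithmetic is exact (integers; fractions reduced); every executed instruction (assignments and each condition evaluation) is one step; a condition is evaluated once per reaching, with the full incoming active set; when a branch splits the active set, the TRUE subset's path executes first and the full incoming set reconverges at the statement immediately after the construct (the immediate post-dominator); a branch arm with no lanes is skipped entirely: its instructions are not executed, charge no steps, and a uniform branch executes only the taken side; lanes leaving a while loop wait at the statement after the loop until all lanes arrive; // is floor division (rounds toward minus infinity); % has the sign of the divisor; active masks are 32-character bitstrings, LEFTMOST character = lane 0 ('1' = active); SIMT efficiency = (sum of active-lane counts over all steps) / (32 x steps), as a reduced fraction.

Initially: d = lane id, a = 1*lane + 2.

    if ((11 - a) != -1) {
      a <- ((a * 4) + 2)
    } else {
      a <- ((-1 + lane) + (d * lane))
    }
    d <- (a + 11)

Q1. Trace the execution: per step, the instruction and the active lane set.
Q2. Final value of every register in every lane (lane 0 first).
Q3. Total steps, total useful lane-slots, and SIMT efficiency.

step 0: eval ((11 - a) != -1)        11111111111111111111111111111111
step 1: a <- ((a * 4) + 2)           11111111110111111111111111111111
step 2: a <- ((-1 + lane) + (d * lane)) 00000000001000000000000000000000
step 3: d <- (a + 11)                11111111111111111111111111111111

Answer: 4 steps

d: 21,25,29,33,37,41,45,49,53,57,120,65,69,73,77,81,85,89,93,97,101,105,109,113,117,121,125,129,133,137,141,145
a: 10,14,18,22,26,30,34,38,42,46,109,54,58,62,66,70,74,78,82,86,90,94,98,102,106,110,114,118,122,126,130,134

steps = 4; useful = 96; efficiency = 96/128 = 3/4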